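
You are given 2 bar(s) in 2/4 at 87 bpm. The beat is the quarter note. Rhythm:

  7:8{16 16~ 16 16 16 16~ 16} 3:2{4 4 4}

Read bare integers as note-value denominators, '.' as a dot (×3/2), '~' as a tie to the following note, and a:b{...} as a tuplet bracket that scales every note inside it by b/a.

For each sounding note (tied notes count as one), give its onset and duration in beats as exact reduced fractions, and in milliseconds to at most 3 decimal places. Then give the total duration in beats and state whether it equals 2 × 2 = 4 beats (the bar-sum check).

1) 0.0ms=0b +197.044ms=2/7b
2) 197.044ms=2/7b +394.089ms=4/7b
3) 591.133ms=6/7b +197.044ms=2/7b
4) 788.177ms=8/7b +197.044ms=2/7b
5) 985.222ms=10/7b +394.089ms=4/7b
6) 1379.31ms=2b +459.77ms=2/3b
7) 1839.08ms=8/3b +459.77ms=2/3b
8) 2298.851ms=10/3b +459.77ms=2/3b
Σ=4b of 4 (87bpm 2/4) — PASS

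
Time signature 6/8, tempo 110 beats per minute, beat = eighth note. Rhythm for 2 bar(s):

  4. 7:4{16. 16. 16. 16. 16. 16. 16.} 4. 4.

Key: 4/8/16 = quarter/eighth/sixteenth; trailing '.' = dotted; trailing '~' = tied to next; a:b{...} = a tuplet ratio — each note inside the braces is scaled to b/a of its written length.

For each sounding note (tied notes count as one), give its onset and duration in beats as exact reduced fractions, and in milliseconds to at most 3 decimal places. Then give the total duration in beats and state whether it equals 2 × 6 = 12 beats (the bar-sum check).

1) 0.0ms=0b +1636.364ms=3b
2) 1636.364ms=3b +233.766ms=3/7b
3) 1870.13ms=24/7b +233.766ms=3/7b
4) 2103.896ms=27/7b +233.766ms=3/7b
5) 2337.662ms=30/7b +233.766ms=3/7b
6) 2571.429ms=33/7b +233.766ms=3/7b
7) 2805.195ms=36/7b +233.766ms=3/7b
8) 3038.961ms=39/7b +233.766ms=3/7b
9) 3272.727ms=6b +1636.364ms=3b
10) 4909.091ms=9b +1636.364ms=3b
Σ=12b of 12 (110bpm 6/8) — PASS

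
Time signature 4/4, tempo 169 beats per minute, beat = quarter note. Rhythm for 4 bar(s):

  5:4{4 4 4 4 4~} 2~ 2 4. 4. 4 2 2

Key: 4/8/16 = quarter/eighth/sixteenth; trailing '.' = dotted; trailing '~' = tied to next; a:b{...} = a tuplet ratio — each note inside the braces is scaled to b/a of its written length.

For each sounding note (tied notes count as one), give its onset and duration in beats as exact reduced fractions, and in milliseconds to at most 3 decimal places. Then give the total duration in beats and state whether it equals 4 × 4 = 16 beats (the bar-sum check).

1) 0.0ms=0b +284.024ms=4/5b
2) 284.024ms=4/5b +284.024ms=4/5b
3) 568.047ms=8/5b +284.024ms=4/5b
4) 852.071ms=12/5b +284.024ms=4/5b
5) 1136.095ms=16/5b +1704.142ms=24/5b
6) 2840.237ms=8b +532.544ms=3/2b
7) 3372.781ms=19/2b +532.544ms=3/2b
8) 3905.325ms=11b +355.03ms=1b
9) 4260.355ms=12b +710.059ms=2b
10) 4970.414ms=14b +710.059ms=2b
Σ=16b of 16 (169bpm 4/4) — PASS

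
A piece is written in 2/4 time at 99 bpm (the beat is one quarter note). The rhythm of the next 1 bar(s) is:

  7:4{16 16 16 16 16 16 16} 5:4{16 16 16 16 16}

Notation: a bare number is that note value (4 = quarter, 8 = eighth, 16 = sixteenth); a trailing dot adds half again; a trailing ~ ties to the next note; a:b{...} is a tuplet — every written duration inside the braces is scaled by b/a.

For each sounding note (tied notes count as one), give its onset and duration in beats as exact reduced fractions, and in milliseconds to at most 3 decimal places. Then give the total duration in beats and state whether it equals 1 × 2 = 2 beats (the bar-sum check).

1) 0.0ms=0b +86.58ms=1/7b
2) 86.58ms=1/7b +86.58ms=1/7b
3) 173.16ms=2/7b +86.58ms=1/7b
4) 259.74ms=3/7b +86.58ms=1/7b
5) 346.32ms=4/7b +86.58ms=1/7b
6) 432.9ms=5/7b +86.58ms=1/7b
7) 519.481ms=6/7b +86.58ms=1/7b
8) 606.061ms=1b +121.212ms=1/5b
9) 727.273ms=6/5b +121.212ms=1/5b
10) 848.485ms=7/5b +121.212ms=1/5b
11) 969.697ms=8/5b +121.212ms=1/5b
12) 1090.909ms=9/5b +121.212ms=1/5b
Σ=2b of 2 (99bpm 2/4) — PASS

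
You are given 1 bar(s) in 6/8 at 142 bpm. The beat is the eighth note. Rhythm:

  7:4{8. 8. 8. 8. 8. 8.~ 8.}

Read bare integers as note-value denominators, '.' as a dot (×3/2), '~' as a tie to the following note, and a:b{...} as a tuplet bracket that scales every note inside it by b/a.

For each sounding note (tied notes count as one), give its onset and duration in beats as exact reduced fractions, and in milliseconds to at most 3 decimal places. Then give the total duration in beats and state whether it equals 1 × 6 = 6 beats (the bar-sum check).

1) 0.0ms=0b +362.173ms=6/7b
2) 362.173ms=6/7b +362.173ms=6/7b
3) 724.346ms=12/7b +362.173ms=6/7b
4) 1086.519ms=18/7b +362.173ms=6/7b
5) 1448.692ms=24/7b +362.173ms=6/7b
6) 1810.865ms=30/7b +724.346ms=12/7b
Σ=6b of 6 (142bpm 6/8) — PASS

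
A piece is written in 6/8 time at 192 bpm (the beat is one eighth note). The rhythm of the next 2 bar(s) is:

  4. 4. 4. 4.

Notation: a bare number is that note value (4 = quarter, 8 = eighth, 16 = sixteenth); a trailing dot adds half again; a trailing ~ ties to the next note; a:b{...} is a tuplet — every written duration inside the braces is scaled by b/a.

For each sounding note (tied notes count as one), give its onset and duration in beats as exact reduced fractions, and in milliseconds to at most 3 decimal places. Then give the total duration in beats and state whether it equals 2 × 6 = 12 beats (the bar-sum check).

1) 0.0ms=0b +937.5ms=3b
2) 937.5ms=3b +937.5ms=3b
3) 1875.0ms=6b +937.5ms=3b
4) 2812.5ms=9b +937.5ms=3b
Σ=12b of 12 (192bpm 6/8) — PASS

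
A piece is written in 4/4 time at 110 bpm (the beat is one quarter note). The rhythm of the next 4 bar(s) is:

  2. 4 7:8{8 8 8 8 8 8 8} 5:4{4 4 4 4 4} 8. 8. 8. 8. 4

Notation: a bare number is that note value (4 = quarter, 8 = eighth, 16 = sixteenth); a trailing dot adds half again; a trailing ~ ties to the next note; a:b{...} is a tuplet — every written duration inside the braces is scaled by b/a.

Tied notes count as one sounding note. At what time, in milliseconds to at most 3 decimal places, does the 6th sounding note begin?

note 6 onset = 40/7b = 3116.883ms

1. 0.0ms @ 0 + 1636.364ms (3)
2. 1636.364ms @ 3 + 545.455ms (1)
3. 2181.818ms @ 4 + 311.688ms (4/7)
4. 2493.506ms @ 32/7 + 311.688ms (4/7)
5. 2805.195ms @ 36/7 + 311.688ms (4/7)
6. 3116.883ms @ 40/7 + 311.688ms (4/7)
7. 3428.571ms @ 44/7 + 311.688ms (4/7)
8. 3740.26ms @ 48/7 + 311.688ms (4/7)
9. 4051.948ms @ 52/7 + 311.688ms (4/7)
10. 4363.636ms @ 8 + 436.364ms (4/5)
11. 4800.0ms @ 44/5 + 436.364ms (4/5)
12. 5236.364ms @ 48/5 + 436.364ms (4/5)
13. 5672.727ms @ 52/5 + 436.364ms (4/5)
14. 6109.091ms @ 56/5 + 436.364ms (4/5)
15. 6545.455ms @ 12 + 409.091ms (3/4)
16. 6954.545ms @ 51/4 + 409.091ms (3/4)
17. 7363.636ms @ 27/2 + 409.091ms (3/4)
18. 7772.727ms @ 57/4 + 409.091ms (3/4)
19. 8181.818ms @ 15 + 545.455ms (1)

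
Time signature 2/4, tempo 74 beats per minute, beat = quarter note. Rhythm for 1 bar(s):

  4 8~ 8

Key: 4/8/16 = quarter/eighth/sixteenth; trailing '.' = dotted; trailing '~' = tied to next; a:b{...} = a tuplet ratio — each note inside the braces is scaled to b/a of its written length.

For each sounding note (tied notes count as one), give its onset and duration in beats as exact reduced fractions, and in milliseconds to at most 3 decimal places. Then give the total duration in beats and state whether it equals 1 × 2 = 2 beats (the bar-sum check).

1) 0.0ms=0b +810.811ms=1b
2) 810.811ms=1b +810.811ms=1b
Σ=2b of 2 (74bpm 2/4) — PASS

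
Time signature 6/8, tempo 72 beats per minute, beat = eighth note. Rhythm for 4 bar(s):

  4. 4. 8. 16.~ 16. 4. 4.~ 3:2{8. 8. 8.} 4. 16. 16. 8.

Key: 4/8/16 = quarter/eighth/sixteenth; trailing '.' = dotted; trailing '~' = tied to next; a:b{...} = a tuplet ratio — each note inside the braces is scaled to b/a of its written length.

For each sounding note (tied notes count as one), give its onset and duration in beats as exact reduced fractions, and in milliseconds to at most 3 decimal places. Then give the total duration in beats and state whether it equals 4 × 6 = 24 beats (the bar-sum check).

1) 0.0ms=0b +2500.0ms=3b
2) 2500.0ms=3b +2500.0ms=3b
3) 5000.0ms=6b +1250.0ms=3/2b
4) 6250.0ms=15/2b +1250.0ms=3/2b
5) 7500.0ms=9b +2500.0ms=3b
6) 10000.0ms=12b +3333.333ms=4b
7) 13333.333ms=16b +833.333ms=1b
8) 14166.667ms=17b +833.333ms=1b
9) 15000.0ms=18b +2500.0ms=3b
10) 17500.0ms=21b +625.0ms=3/4b
11) 18125.0ms=87/4b +625.0ms=3/4b
12) 18750.0ms=45/2b +1250.0ms=3/2b
Σ=24b of 24 (72bpm 6/8) — PASS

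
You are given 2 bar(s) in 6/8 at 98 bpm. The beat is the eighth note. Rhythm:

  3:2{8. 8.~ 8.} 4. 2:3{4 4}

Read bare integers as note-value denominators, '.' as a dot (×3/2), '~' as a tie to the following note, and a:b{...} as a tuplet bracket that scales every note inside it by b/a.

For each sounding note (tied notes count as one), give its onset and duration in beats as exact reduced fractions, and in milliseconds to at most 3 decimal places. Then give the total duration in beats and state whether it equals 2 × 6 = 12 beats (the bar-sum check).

1) 0.0ms=0b +612.245ms=1b
2) 612.245ms=1b +1224.49ms=2b
3) 1836.735ms=3b +1836.735ms=3b
4) 3673.469ms=6b +1836.735ms=3b
5) 5510.204ms=9b +1836.735ms=3b
Σ=12b of 12 (98bpm 6/8) — PASS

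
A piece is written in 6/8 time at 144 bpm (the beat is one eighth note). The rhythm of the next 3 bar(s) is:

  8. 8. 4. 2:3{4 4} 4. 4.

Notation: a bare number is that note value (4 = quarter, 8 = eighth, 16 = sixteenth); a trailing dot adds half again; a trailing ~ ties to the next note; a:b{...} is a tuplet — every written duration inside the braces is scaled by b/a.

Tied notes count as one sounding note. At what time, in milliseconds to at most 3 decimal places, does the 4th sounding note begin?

1. 0.0ms @ 0 + 625.0ms (3/2)
2. 625.0ms @ 3/2 + 625.0ms (3/2)
3. 1250.0ms @ 3 + 1250.0ms (3)
4. 2500.0ms @ 6 + 1250.0ms (3)
5. 3750.0ms @ 9 + 1250.0ms (3)
6. 5000.0ms @ 12 + 1250.0ms (3)
7. 6250.0ms @ 15 + 1250.0ms (3)

note 4 onset = 6b = 2500.0ms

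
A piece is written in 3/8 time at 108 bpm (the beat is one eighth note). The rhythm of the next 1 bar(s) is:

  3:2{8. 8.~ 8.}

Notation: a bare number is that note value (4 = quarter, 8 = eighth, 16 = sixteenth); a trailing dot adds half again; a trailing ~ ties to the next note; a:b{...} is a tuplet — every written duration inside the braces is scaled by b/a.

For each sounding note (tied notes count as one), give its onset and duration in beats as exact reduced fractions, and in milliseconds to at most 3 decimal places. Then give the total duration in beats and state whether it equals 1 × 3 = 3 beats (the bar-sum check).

1) 0.0ms=0b +555.556ms=1b
2) 555.556ms=1b +1111.111ms=2b
Σ=3b of 3 (108bpm 3/8) — PASS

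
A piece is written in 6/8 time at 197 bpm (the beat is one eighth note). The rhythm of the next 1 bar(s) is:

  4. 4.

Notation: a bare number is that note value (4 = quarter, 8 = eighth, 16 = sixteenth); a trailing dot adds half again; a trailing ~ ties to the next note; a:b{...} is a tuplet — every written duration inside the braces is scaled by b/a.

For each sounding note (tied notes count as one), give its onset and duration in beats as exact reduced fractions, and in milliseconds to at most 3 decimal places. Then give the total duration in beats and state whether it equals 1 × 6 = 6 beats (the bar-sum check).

1) 0.0ms=0b +913.706ms=3b
2) 913.706ms=3b +913.706ms=3b
Σ=6b of 6 (197bpm 6/8) — PASS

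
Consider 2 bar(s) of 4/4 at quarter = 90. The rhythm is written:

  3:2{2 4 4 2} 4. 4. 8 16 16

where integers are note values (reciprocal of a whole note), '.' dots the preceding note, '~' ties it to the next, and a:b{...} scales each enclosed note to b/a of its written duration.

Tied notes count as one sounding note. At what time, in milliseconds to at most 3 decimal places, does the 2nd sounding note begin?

1. 0.0ms @ 0 + 888.889ms (4/3)
2. 888.889ms @ 4/3 + 444.444ms (2/3)
3. 1333.333ms @ 2 + 444.444ms (2/3)
4. 1777.778ms @ 8/3 + 888.889ms (4/3)
5. 2666.667ms @ 4 + 1000.0ms (3/2)
6. 3666.667ms @ 11/2 + 1000.0ms (3/2)
7. 4666.667ms @ 7 + 333.333ms (1/2)
8. 5000.0ms @ 15/2 + 166.667ms (1/4)
9. 5166.667ms @ 31/4 + 166.667ms (1/4)

note 2 onset = 4/3b = 888.889ms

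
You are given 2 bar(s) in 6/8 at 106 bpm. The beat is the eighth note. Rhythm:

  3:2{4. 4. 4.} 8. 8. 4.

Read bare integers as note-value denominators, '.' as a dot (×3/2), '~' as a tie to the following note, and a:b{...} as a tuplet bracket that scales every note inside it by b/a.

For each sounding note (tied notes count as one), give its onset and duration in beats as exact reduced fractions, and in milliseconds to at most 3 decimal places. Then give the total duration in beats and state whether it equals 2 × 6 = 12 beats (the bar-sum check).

1) 0.0ms=0b +1132.075ms=2b
2) 1132.075ms=2b +1132.075ms=2b
3) 2264.151ms=4b +1132.075ms=2b
4) 3396.226ms=6b +849.057ms=3/2b
5) 4245.283ms=15/2b +849.057ms=3/2b
6) 5094.34ms=9b +1698.113ms=3b
Σ=12b of 12 (106bpm 6/8) — PASS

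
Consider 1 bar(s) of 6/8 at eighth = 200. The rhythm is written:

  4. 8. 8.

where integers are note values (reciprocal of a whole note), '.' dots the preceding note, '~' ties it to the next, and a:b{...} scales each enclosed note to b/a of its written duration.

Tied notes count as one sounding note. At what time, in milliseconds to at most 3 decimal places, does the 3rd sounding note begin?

note 3 onset = 9/2b = 1350.0ms

1. 0.0ms @ 0 + 900.0ms (3)
2. 900.0ms @ 3 + 450.0ms (3/2)
3. 1350.0ms @ 9/2 + 450.0ms (3/2)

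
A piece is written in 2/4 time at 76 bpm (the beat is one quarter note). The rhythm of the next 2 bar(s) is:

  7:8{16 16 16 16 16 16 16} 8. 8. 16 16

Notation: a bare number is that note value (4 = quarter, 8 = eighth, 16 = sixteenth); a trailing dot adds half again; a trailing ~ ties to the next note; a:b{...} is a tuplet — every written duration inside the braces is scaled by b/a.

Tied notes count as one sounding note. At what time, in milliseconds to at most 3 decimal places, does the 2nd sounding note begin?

1. 0.0ms @ 0 + 225.564ms (2/7)
2. 225.564ms @ 2/7 + 225.564ms (2/7)
3. 451.128ms @ 4/7 + 225.564ms (2/7)
4. 676.692ms @ 6/7 + 225.564ms (2/7)
5. 902.256ms @ 8/7 + 225.564ms (2/7)
6. 1127.82ms @ 10/7 + 225.564ms (2/7)
7. 1353.383ms @ 12/7 + 225.564ms (2/7)
8. 1578.947ms @ 2 + 592.105ms (3/4)
9. 2171.053ms @ 11/4 + 592.105ms (3/4)
10. 2763.158ms @ 7/2 + 197.368ms (1/4)
11. 2960.526ms @ 15/4 + 197.368ms (1/4)

note 2 onset = 2/7b = 225.564ms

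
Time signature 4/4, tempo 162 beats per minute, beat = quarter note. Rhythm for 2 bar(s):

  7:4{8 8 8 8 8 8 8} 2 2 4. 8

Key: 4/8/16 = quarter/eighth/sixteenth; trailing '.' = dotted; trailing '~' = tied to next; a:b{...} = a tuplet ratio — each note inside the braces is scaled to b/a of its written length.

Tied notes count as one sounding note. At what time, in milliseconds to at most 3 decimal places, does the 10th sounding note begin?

1. 0.0ms @ 0 + 105.82ms (2/7)
2. 105.82ms @ 2/7 + 105.82ms (2/7)
3. 211.64ms @ 4/7 + 105.82ms (2/7)
4. 317.46ms @ 6/7 + 105.82ms (2/7)
5. 423.28ms @ 8/7 + 105.82ms (2/7)
6. 529.101ms @ 10/7 + 105.82ms (2/7)
7. 634.921ms @ 12/7 + 105.82ms (2/7)
8. 740.741ms @ 2 + 740.741ms (2)
9. 1481.481ms @ 4 + 740.741ms (2)
10. 2222.222ms @ 6 + 555.556ms (3/2)
11. 2777.778ms @ 15/2 + 185.185ms (1/2)

note 10 onset = 6b = 2222.222ms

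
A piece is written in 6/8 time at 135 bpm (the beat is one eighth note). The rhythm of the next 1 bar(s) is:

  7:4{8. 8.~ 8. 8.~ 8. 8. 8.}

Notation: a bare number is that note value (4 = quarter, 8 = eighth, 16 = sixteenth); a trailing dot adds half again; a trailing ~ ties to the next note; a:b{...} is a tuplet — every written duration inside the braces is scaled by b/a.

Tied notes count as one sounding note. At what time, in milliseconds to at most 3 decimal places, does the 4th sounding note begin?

1. 0.0ms @ 0 + 380.952ms (6/7)
2. 380.952ms @ 6/7 + 761.905ms (12/7)
3. 1142.857ms @ 18/7 + 761.905ms (12/7)
4. 1904.762ms @ 30/7 + 380.952ms (6/7)
5. 2285.714ms @ 36/7 + 380.952ms (6/7)

note 4 onset = 30/7b = 1904.762ms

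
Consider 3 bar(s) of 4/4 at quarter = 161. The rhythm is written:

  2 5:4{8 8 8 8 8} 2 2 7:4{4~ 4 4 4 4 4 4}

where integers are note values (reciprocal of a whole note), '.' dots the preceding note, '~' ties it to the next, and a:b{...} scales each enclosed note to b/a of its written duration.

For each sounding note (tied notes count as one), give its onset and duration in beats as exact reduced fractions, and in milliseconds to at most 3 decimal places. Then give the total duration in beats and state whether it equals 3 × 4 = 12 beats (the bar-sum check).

1) 0.0ms=0b +745.342ms=2b
2) 745.342ms=2b +149.068ms=2/5b
3) 894.41ms=12/5b +149.068ms=2/5b
4) 1043.478ms=14/5b +149.068ms=2/5b
5) 1192.547ms=16/5b +149.068ms=2/5b
6) 1341.615ms=18/5b +149.068ms=2/5b
7) 1490.683ms=4b +745.342ms=2b
8) 2236.025ms=6b +745.342ms=2b
9) 2981.366ms=8b +425.909ms=8/7b
10) 3407.276ms=64/7b +212.955ms=4/7b
11) 3620.231ms=68/7b +212.955ms=4/7b
12) 3833.185ms=72/7b +212.955ms=4/7b
13) 4046.14ms=76/7b +212.955ms=4/7b
14) 4259.095ms=80/7b +212.955ms=4/7b
Σ=12b of 12 (161bpm 4/4) — PASS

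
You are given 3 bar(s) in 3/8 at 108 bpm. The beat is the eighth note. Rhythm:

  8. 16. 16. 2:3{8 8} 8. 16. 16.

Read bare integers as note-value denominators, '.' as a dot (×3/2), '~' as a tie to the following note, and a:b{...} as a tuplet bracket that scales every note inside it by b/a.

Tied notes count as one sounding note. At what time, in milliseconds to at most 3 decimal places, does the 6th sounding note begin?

1. 0.0ms @ 0 + 833.333ms (3/2)
2. 833.333ms @ 3/2 + 416.667ms (3/4)
3. 1250.0ms @ 9/4 + 416.667ms (3/4)
4. 1666.667ms @ 3 + 833.333ms (3/2)
5. 2500.0ms @ 9/2 + 833.333ms (3/2)
6. 3333.333ms @ 6 + 833.333ms (3/2)
7. 4166.667ms @ 15/2 + 416.667ms (3/4)
8. 4583.333ms @ 33/4 + 416.667ms (3/4)

note 6 onset = 6b = 3333.333ms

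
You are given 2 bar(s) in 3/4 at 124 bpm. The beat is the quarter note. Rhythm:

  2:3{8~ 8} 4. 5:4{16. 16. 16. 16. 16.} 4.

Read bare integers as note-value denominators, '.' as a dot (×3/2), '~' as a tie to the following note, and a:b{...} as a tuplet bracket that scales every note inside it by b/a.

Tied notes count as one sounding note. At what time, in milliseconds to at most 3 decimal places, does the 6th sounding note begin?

1. 0.0ms @ 0 + 725.806ms (3/2)
2. 725.806ms @ 3/2 + 725.806ms (3/2)
3. 1451.613ms @ 3 + 145.161ms (3/10)
4. 1596.774ms @ 33/10 + 145.161ms (3/10)
5. 1741.935ms @ 18/5 + 145.161ms (3/10)
6. 1887.097ms @ 39/10 + 145.161ms (3/10)
7. 2032.258ms @ 21/5 + 145.161ms (3/10)
8. 2177.419ms @ 9/2 + 725.806ms (3/2)

note 6 onset = 39/10b = 1887.097ms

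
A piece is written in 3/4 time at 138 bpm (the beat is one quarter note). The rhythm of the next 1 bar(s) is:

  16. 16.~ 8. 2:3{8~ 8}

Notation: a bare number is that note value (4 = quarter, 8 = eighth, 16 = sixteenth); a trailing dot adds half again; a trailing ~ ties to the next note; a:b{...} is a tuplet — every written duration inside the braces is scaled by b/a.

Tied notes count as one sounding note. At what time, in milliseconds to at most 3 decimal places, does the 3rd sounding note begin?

1. 0.0ms @ 0 + 163.043ms (3/8)
2. 163.043ms @ 3/8 + 489.13ms (9/8)
3. 652.174ms @ 3/2 + 652.174ms (3/2)

note 3 onset = 3/2b = 652.174ms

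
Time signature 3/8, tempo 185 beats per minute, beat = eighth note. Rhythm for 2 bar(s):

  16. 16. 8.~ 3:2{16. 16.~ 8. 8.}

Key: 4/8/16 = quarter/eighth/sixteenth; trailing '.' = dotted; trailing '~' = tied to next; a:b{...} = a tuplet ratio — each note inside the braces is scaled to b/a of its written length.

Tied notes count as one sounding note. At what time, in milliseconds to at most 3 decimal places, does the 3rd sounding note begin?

1. 0.0ms @ 0 + 243.243ms (3/4)
2. 243.243ms @ 3/4 + 243.243ms (3/4)
3. 486.486ms @ 3/2 + 648.649ms (2)
4. 1135.135ms @ 7/2 + 486.486ms (3/2)
5. 1621.622ms @ 5 + 324.324ms (1)

note 3 onset = 3/2b = 486.486ms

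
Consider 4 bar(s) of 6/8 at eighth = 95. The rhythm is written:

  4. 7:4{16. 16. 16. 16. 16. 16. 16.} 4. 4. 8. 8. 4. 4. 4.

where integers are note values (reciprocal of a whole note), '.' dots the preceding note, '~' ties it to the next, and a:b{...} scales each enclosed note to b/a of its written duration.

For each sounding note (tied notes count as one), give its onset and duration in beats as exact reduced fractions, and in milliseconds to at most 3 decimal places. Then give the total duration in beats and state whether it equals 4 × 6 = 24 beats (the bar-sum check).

1) 0.0ms=0b +1894.737ms=3b
2) 1894.737ms=3b +270.677ms=3/7b
3) 2165.414ms=24/7b +270.677ms=3/7b
4) 2436.09ms=27/7b +270.677ms=3/7b
5) 2706.767ms=30/7b +270.677ms=3/7b
6) 2977.444ms=33/7b +270.677ms=3/7b
7) 3248.12ms=36/7b +270.677ms=3/7b
8) 3518.797ms=39/7b +270.677ms=3/7b
9) 3789.474ms=6b +1894.737ms=3b
10) 5684.211ms=9b +1894.737ms=3b
11) 7578.947ms=12b +947.368ms=3/2b
12) 8526.316ms=27/2b +947.368ms=3/2b
13) 9473.684ms=15b +1894.737ms=3b
14) 11368.421ms=18b +1894.737ms=3b
15) 13263.158ms=21b +1894.737ms=3b
Σ=24b of 24 (95bpm 6/8) — PASS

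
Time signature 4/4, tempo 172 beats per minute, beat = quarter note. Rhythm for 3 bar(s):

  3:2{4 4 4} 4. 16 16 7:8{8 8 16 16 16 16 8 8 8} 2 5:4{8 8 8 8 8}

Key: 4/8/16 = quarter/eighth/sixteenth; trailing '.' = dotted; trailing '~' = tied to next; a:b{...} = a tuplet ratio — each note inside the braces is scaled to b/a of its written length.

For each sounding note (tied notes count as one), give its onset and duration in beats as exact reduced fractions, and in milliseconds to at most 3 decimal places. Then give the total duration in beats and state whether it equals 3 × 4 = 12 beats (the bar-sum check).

1) 0.0ms=0b +232.558ms=2/3b
2) 232.558ms=2/3b +232.558ms=2/3b
3) 465.116ms=4/3b +232.558ms=2/3b
4) 697.674ms=2b +523.256ms=3/2b
5) 1220.93ms=7/2b +87.209ms=1/4b
6) 1308.14ms=15/4b +87.209ms=1/4b
7) 1395.349ms=4b +199.336ms=4/7b
8) 1594.684ms=32/7b +199.336ms=4/7b
9) 1794.02ms=36/7b +99.668ms=2/7b
10) 1893.688ms=38/7b +99.668ms=2/7b
11) 1993.355ms=40/7b +99.668ms=2/7b
12) 2093.023ms=6b +99.668ms=2/7b
13) 2192.691ms=44/7b +199.336ms=4/7b
14) 2392.027ms=48/7b +199.336ms=4/7b
15) 2591.362ms=52/7b +199.336ms=4/7b
16) 2790.698ms=8b +697.674ms=2b
17) 3488.372ms=10b +139.535ms=2/5b
18) 3627.907ms=52/5b +139.535ms=2/5b
19) 3767.442ms=54/5b +139.535ms=2/5b
20) 3906.977ms=56/5b +139.535ms=2/5b
21) 4046.512ms=58/5b +139.535ms=2/5b
Σ=12b of 12 (172bpm 4/4) — PASS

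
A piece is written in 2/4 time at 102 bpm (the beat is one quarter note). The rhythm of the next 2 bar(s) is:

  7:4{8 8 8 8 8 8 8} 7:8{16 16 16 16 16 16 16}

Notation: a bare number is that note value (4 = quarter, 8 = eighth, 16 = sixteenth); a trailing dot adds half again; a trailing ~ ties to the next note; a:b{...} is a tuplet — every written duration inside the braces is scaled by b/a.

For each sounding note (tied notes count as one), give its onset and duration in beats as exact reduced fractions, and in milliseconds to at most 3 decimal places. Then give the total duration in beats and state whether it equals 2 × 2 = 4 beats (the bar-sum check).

1) 0.0ms=0b +168.067ms=2/7b
2) 168.067ms=2/7b +168.067ms=2/7b
3) 336.134ms=4/7b +168.067ms=2/7b
4) 504.202ms=6/7b +168.067ms=2/7b
5) 672.269ms=8/7b +168.067ms=2/7b
6) 840.336ms=10/7b +168.067ms=2/7b
7) 1008.403ms=12/7b +168.067ms=2/7b
8) 1176.471ms=2b +168.067ms=2/7b
9) 1344.538ms=16/7b +168.067ms=2/7b
10) 1512.605ms=18/7b +168.067ms=2/7b
11) 1680.672ms=20/7b +168.067ms=2/7b
12) 1848.739ms=22/7b +168.067ms=2/7b
13) 2016.807ms=24/7b +168.067ms=2/7b
14) 2184.874ms=26/7b +168.067ms=2/7b
Σ=4b of 4 (102bpm 2/4) — PASS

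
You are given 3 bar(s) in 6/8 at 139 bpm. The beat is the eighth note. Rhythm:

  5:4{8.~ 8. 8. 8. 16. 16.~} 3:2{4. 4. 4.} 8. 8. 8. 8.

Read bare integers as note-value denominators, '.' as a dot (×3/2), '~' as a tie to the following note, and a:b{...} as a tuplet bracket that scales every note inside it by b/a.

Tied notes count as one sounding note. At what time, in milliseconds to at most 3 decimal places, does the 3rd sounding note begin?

note 3 onset = 18/5b = 1553.957ms

1. 0.0ms @ 0 + 1035.971ms (12/5)
2. 1035.971ms @ 12/5 + 517.986ms (6/5)
3. 1553.957ms @ 18/5 + 517.986ms (6/5)
4. 2071.942ms @ 24/5 + 258.993ms (3/5)
5. 2330.935ms @ 27/5 + 1122.302ms (13/5)
6. 3453.237ms @ 8 + 863.309ms (2)
7. 4316.547ms @ 10 + 863.309ms (2)
8. 5179.856ms @ 12 + 647.482ms (3/2)
9. 5827.338ms @ 27/2 + 647.482ms (3/2)
10. 6474.82ms @ 15 + 647.482ms (3/2)
11. 7122.302ms @ 33/2 + 647.482ms (3/2)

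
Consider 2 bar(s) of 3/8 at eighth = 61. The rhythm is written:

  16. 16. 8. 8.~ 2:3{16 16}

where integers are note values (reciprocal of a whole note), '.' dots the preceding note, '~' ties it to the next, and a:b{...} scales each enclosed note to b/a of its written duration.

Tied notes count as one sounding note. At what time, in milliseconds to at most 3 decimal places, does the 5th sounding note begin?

1. 0.0ms @ 0 + 737.705ms (3/4)
2. 737.705ms @ 3/4 + 737.705ms (3/4)
3. 1475.41ms @ 3/2 + 1475.41ms (3/2)
4. 2950.82ms @ 3 + 2213.115ms (9/4)
5. 5163.934ms @ 21/4 + 737.705ms (3/4)

note 5 onset = 21/4b = 5163.934ms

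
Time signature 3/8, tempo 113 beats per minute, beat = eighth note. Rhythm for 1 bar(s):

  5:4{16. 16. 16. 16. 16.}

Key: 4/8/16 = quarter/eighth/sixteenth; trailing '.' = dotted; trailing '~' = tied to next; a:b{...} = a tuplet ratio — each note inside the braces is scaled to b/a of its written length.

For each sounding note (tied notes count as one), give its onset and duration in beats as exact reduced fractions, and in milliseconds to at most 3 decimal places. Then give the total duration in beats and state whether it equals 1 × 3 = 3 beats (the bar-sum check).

1) 0.0ms=0b +318.584ms=3/5b
2) 318.584ms=3/5b +318.584ms=3/5b
3) 637.168ms=6/5b +318.584ms=3/5b
4) 955.752ms=9/5b +318.584ms=3/5b
5) 1274.336ms=12/5b +318.584ms=3/5b
Σ=3b of 3 (113bpm 3/8) — PASS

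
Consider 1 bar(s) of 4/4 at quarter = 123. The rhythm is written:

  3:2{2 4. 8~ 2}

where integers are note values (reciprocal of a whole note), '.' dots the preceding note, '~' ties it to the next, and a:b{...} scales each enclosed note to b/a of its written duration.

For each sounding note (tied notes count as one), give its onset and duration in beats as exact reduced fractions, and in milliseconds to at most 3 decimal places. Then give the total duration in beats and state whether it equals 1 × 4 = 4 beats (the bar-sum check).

1) 0.0ms=0b +650.407ms=4/3b
2) 650.407ms=4/3b +487.805ms=1b
3) 1138.211ms=7/3b +813.008ms=5/3b
Σ=4b of 4 (123bpm 4/4) — PASS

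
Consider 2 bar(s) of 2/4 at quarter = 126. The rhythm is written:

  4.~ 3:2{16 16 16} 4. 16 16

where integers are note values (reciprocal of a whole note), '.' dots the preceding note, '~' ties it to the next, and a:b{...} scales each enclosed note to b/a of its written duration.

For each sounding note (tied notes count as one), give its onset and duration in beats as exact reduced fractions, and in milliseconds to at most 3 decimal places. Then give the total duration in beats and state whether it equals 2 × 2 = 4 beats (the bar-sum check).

1) 0.0ms=0b +793.651ms=5/3b
2) 793.651ms=5/3b +79.365ms=1/6b
3) 873.016ms=11/6b +79.365ms=1/6b
4) 952.381ms=2b +714.286ms=3/2b
5) 1666.667ms=7/2b +119.048ms=1/4b
6) 1785.714ms=15/4b +119.048ms=1/4b
Σ=4b of 4 (126bpm 2/4) — PASS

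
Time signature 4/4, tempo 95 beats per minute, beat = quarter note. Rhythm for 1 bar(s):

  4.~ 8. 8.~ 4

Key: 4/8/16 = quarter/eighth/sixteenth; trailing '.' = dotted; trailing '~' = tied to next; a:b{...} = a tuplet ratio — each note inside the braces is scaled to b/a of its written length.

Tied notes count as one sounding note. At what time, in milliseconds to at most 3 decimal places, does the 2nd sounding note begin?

note 2 onset = 9/4b = 1421.053ms

1. 0.0ms @ 0 + 1421.053ms (9/4)
2. 1421.053ms @ 9/4 + 1105.263ms (7/4)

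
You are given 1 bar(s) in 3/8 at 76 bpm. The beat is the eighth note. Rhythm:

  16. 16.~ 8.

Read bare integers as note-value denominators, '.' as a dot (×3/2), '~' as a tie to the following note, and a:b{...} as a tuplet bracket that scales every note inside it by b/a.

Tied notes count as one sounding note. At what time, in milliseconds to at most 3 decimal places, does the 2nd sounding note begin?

1. 0.0ms @ 0 + 592.105ms (3/4)
2. 592.105ms @ 3/4 + 1776.316ms (9/4)

note 2 onset = 3/4b = 592.105ms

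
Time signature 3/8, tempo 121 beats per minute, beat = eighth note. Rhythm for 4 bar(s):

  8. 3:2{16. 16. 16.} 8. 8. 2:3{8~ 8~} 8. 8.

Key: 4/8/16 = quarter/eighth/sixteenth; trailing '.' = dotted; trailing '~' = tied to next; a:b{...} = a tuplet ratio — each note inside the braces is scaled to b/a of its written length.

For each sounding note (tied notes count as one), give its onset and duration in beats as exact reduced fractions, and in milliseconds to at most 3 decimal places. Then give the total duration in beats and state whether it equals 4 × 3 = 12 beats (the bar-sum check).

1) 0.0ms=0b +743.802ms=3/2b
2) 743.802ms=3/2b +247.934ms=1/2b
3) 991.736ms=2b +247.934ms=1/2b
4) 1239.669ms=5/2b +247.934ms=1/2b
5) 1487.603ms=3b +743.802ms=3/2b
6) 2231.405ms=9/2b +743.802ms=3/2b
7) 2975.207ms=6b +2231.405ms=9/2b
8) 5206.612ms=21/2b +743.802ms=3/2b
Σ=12b of 12 (121bpm 3/8) — PASS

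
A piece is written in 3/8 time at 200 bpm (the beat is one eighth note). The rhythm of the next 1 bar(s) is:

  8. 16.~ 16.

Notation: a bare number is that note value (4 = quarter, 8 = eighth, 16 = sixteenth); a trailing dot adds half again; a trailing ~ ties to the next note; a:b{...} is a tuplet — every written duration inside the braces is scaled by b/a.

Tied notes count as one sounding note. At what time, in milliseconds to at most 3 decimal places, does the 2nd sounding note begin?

note 2 onset = 3/2b = 450.0ms

1. 0.0ms @ 0 + 450.0ms (3/2)
2. 450.0ms @ 3/2 + 450.0ms (3/2)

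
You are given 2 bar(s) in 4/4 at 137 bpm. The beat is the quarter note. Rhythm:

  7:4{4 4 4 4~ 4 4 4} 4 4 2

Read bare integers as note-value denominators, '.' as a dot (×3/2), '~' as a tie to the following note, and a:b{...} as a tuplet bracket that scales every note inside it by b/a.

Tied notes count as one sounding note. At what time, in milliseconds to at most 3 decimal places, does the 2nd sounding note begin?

note 2 onset = 4/7b = 250.261ms

1. 0.0ms @ 0 + 250.261ms (4/7)
2. 250.261ms @ 4/7 + 250.261ms (4/7)
3. 500.521ms @ 8/7 + 250.261ms (4/7)
4. 750.782ms @ 12/7 + 500.521ms (8/7)
5. 1251.303ms @ 20/7 + 250.261ms (4/7)
6. 1501.564ms @ 24/7 + 250.261ms (4/7)
7. 1751.825ms @ 4 + 437.956ms (1)
8. 2189.781ms @ 5 + 437.956ms (1)
9. 2627.737ms @ 6 + 875.912ms (2)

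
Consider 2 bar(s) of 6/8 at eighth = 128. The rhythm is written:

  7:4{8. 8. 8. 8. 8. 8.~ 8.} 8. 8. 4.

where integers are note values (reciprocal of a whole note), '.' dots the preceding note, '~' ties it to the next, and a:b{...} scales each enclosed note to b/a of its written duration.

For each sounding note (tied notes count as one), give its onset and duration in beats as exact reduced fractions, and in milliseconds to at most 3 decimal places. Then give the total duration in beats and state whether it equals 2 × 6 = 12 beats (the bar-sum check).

1) 0.0ms=0b +401.786ms=6/7b
2) 401.786ms=6/7b +401.786ms=6/7b
3) 803.571ms=12/7b +401.786ms=6/7b
4) 1205.357ms=18/7b +401.786ms=6/7b
5) 1607.143ms=24/7b +401.786ms=6/7b
6) 2008.929ms=30/7b +803.571ms=12/7b
7) 2812.5ms=6b +703.125ms=3/2b
8) 3515.625ms=15/2b +703.125ms=3/2b
9) 4218.75ms=9b +1406.25ms=3b
Σ=12b of 12 (128bpm 6/8) — PASS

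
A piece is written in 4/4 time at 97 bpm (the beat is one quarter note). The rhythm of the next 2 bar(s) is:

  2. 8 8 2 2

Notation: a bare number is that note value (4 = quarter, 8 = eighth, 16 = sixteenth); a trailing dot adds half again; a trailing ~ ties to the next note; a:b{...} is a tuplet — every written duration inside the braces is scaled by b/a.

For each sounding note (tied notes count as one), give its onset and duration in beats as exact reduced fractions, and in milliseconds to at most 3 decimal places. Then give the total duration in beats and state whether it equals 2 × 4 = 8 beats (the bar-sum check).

1) 0.0ms=0b +1855.67ms=3b
2) 1855.67ms=3b +309.278ms=1/2b
3) 2164.948ms=7/2b +309.278ms=1/2b
4) 2474.227ms=4b +1237.113ms=2b
5) 3711.34ms=6b +1237.113ms=2b
Σ=8b of 8 (97bpm 4/4) — PASS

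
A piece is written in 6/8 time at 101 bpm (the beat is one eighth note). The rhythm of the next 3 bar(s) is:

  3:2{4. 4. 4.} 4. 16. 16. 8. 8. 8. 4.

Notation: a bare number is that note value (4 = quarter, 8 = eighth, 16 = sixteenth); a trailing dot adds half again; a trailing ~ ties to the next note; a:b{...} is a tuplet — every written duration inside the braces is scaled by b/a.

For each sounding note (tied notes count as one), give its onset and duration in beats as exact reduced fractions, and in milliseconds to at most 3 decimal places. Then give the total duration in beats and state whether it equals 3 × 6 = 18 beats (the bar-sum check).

1) 0.0ms=0b +1188.119ms=2b
2) 1188.119ms=2b +1188.119ms=2b
3) 2376.238ms=4b +1188.119ms=2b
4) 3564.356ms=6b +1782.178ms=3b
5) 5346.535ms=9b +445.545ms=3/4b
6) 5792.079ms=39/4b +445.545ms=3/4b
7) 6237.624ms=21/2b +891.089ms=3/2b
8) 7128.713ms=12b +891.089ms=3/2b
9) 8019.802ms=27/2b +891.089ms=3/2b
10) 8910.891ms=15b +1782.178ms=3b
Σ=18b of 18 (101bpm 6/8) — PASS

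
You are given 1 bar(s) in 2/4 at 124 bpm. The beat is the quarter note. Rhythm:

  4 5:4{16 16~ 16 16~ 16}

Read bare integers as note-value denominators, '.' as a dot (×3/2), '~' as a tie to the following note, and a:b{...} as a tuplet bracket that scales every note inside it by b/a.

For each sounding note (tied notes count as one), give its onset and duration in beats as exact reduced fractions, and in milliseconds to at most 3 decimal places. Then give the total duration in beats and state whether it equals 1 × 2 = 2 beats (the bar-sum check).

1) 0.0ms=0b +483.871ms=1b
2) 483.871ms=1b +96.774ms=1/5b
3) 580.645ms=6/5b +193.548ms=2/5b
4) 774.194ms=8/5b +193.548ms=2/5b
Σ=2b of 2 (124bpm 2/4) — PASS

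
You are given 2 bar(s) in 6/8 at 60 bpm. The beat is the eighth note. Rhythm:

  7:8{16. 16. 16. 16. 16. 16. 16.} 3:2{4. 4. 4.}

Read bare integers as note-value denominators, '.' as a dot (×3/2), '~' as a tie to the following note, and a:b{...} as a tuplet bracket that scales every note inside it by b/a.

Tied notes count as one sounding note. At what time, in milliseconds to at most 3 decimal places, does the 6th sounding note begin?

note 6 onset = 30/7b = 4285.714ms

1. 0.0ms @ 0 + 857.143ms (6/7)
2. 857.143ms @ 6/7 + 857.143ms (6/7)
3. 1714.286ms @ 12/7 + 857.143ms (6/7)
4. 2571.429ms @ 18/7 + 857.143ms (6/7)
5. 3428.571ms @ 24/7 + 857.143ms (6/7)
6. 4285.714ms @ 30/7 + 857.143ms (6/7)
7. 5142.857ms @ 36/7 + 857.143ms (6/7)
8. 6000.0ms @ 6 + 2000.0ms (2)
9. 8000.0ms @ 8 + 2000.0ms (2)
10. 10000.0ms @ 10 + 2000.0ms (2)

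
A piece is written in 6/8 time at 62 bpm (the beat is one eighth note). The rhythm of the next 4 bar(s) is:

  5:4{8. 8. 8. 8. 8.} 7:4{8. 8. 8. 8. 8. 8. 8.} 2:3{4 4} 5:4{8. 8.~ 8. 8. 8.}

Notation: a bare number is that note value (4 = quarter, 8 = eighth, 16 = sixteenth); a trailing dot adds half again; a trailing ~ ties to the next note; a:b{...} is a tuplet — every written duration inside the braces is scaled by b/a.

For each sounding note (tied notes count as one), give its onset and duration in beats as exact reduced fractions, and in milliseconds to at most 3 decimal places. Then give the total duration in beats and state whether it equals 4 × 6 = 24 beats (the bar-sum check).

1) 0.0ms=0b +1161.29ms=6/5b
2) 1161.29ms=6/5b +1161.29ms=6/5b
3) 2322.581ms=12/5b +1161.29ms=6/5b
4) 3483.871ms=18/5b +1161.29ms=6/5b
5) 4645.161ms=24/5b +1161.29ms=6/5b
6) 5806.452ms=6b +829.493ms=6/7b
7) 6635.945ms=48/7b +829.493ms=6/7b
8) 7465.438ms=54/7b +829.493ms=6/7b
9) 8294.931ms=60/7b +829.493ms=6/7b
10) 9124.424ms=66/7b +829.493ms=6/7b
11) 9953.917ms=72/7b +829.493ms=6/7b
12) 10783.41ms=78/7b +829.493ms=6/7b
13) 11612.903ms=12b +2903.226ms=3b
14) 14516.129ms=15b +2903.226ms=3b
15) 17419.355ms=18b +1161.29ms=6/5b
16) 18580.645ms=96/5b +2322.581ms=12/5b
17) 20903.226ms=108/5b +1161.29ms=6/5b
18) 22064.516ms=114/5b +1161.29ms=6/5b
Σ=24b of 24 (62bpm 6/8) — PASS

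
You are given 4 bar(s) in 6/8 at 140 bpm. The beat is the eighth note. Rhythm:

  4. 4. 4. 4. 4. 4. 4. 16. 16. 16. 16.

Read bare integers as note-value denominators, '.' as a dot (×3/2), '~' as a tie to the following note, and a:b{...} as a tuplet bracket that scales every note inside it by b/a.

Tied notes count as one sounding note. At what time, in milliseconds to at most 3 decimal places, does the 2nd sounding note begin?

note 2 onset = 3b = 1285.714ms

1. 0.0ms @ 0 + 1285.714ms (3)
2. 1285.714ms @ 3 + 1285.714ms (3)
3. 2571.429ms @ 6 + 1285.714ms (3)
4. 3857.143ms @ 9 + 1285.714ms (3)
5. 5142.857ms @ 12 + 1285.714ms (3)
6. 6428.571ms @ 15 + 1285.714ms (3)
7. 7714.286ms @ 18 + 1285.714ms (3)
8. 9000.0ms @ 21 + 321.429ms (3/4)
9. 9321.429ms @ 87/4 + 321.429ms (3/4)
10. 9642.857ms @ 45/2 + 321.429ms (3/4)
11. 9964.286ms @ 93/4 + 321.429ms (3/4)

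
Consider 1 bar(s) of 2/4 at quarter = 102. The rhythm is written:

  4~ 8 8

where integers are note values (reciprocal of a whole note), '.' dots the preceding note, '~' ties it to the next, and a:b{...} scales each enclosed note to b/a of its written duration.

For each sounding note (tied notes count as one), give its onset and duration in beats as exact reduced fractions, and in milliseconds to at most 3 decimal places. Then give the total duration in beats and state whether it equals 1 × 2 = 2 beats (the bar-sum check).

1) 0.0ms=0b +882.353ms=3/2b
2) 882.353ms=3/2b +294.118ms=1/2b
Σ=2b of 2 (102bpm 2/4) — PASS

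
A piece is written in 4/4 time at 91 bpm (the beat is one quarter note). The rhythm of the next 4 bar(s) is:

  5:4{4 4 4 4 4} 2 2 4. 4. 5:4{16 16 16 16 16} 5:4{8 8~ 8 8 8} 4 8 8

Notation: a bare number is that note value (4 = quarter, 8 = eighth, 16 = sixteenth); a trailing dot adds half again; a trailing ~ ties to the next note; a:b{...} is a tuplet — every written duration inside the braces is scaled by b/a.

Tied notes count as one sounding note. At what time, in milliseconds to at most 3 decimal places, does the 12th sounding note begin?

1. 0.0ms @ 0 + 527.473ms (4/5)
2. 527.473ms @ 4/5 + 527.473ms (4/5)
3. 1054.945ms @ 8/5 + 527.473ms (4/5)
4. 1582.418ms @ 12/5 + 527.473ms (4/5)
5. 2109.89ms @ 16/5 + 527.473ms (4/5)
6. 2637.363ms @ 4 + 1318.681ms (2)
7. 3956.044ms @ 6 + 1318.681ms (2)
8. 5274.725ms @ 8 + 989.011ms (3/2)
9. 6263.736ms @ 19/2 + 989.011ms (3/2)
10. 7252.747ms @ 11 + 131.868ms (1/5)
11. 7384.615ms @ 56/5 + 131.868ms (1/5)
12. 7516.484ms @ 57/5 + 131.868ms (1/5)
13. 7648.352ms @ 58/5 + 131.868ms (1/5)
14. 7780.22ms @ 59/5 + 131.868ms (1/5)
15. 7912.088ms @ 12 + 263.736ms (2/5)
16. 8175.824ms @ 62/5 + 527.473ms (4/5)
17. 8703.297ms @ 66/5 + 263.736ms (2/5)
18. 8967.033ms @ 68/5 + 263.736ms (2/5)
19. 9230.769ms @ 14 + 659.341ms (1)
20. 9890.11ms @ 15 + 329.67ms (1/2)
21. 10219.78ms @ 31/2 + 329.67ms (1/2)

note 12 onset = 57/5b = 7516.484ms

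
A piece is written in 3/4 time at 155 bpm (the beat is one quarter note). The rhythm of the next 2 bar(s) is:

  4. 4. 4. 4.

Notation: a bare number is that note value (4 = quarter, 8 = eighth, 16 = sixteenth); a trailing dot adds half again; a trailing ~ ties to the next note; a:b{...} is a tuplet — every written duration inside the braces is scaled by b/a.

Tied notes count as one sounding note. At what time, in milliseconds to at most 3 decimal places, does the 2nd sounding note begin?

1. 0.0ms @ 0 + 580.645ms (3/2)
2. 580.645ms @ 3/2 + 580.645ms (3/2)
3. 1161.29ms @ 3 + 580.645ms (3/2)
4. 1741.935ms @ 9/2 + 580.645ms (3/2)

note 2 onset = 3/2b = 580.645ms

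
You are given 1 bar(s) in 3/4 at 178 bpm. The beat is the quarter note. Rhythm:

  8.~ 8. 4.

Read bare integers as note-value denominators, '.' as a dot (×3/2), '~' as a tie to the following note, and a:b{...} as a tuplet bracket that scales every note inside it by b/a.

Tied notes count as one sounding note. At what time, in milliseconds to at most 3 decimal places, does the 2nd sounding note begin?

note 2 onset = 3/2b = 505.618ms

1. 0.0ms @ 0 + 505.618ms (3/2)
2. 505.618ms @ 3/2 + 505.618ms (3/2)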